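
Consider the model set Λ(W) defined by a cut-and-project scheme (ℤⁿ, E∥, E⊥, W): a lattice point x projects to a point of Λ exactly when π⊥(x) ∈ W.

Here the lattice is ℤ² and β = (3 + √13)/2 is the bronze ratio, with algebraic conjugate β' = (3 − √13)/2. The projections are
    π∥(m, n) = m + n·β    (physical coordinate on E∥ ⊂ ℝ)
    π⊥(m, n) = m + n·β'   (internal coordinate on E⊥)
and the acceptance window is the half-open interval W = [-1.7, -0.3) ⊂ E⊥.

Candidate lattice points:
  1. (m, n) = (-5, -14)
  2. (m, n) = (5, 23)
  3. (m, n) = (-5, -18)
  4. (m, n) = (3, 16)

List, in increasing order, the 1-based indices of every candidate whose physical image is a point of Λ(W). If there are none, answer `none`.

Compute β' = (3−√13)/2 = -0.3028, so π⊥(m,n) = m -0.3028·n.
candidate 1: (m,n)=(-5,-14) → π∥ = -5-14·β ≈ -51.2389, π⊥ = -5-14·β' ≈ -0.7611 ∈ [-1.7, -0.3) ⇒ IN Λ
candidate 2: (m,n)=(5,23) → π∥ = 5+23·β ≈ 80.9638, π⊥ = 5+23·β' ≈ -1.9638 ∉ [-1.7, -0.3) ⇒ out
candidate 3: (m,n)=(-5,-18) → π∥ = -5-18·β ≈ -64.4500, π⊥ = -5-18·β' ≈ 0.4500 ∉ [-1.7, -0.3) ⇒ out
candidate 4: (m,n)=(3,16) → π∥ = 3+16·β ≈ 55.8444, π⊥ = 3+16·β' ≈ -1.8444 ∉ [-1.7, -0.3) ⇒ out

1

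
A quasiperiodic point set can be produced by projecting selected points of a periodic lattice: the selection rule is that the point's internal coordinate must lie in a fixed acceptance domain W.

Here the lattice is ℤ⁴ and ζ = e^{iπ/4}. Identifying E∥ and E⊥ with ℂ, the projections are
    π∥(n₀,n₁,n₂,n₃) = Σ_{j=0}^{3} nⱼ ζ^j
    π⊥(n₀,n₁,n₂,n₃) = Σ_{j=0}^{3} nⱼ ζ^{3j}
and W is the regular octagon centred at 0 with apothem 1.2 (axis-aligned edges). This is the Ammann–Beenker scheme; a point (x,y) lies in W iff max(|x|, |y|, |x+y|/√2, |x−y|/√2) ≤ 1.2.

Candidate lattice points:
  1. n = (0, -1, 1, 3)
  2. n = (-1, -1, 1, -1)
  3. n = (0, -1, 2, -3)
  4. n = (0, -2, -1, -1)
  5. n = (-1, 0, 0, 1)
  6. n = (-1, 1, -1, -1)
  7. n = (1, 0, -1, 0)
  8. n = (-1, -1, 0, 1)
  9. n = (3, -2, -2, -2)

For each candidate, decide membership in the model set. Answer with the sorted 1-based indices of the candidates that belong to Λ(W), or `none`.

5, 8

With ζ = e^{iπ/4} the internal vectors are ζ^0,ζ^3,ζ^6,ζ^9.
#1 (0, -1, 1, 3): internal (2.82843, 0.41421); octagon support 2.82843 vs apothem 1.2 → ∉ W
#2 (-1, -1, 1, -1): internal (-1.00000, -2.41421); octagon support 2.41421 vs apothem 1.2 → ∉ W
#3 (0, -1, 2, -3): internal (-1.41421, -4.82843); octagon support 4.82843 vs apothem 1.2 → ∉ W
#4 (0, -2, -1, -1): internal (0.70711, -1.12132); octagon support 1.29289 vs apothem 1.2 → ∉ W
#5 (-1, 0, 0, 1): internal (-0.29289, 0.70711); octagon support 0.70711 vs apothem 1.2 → ∈ W
#6 (-1, 1, -1, -1): internal (-2.41421, 1.00000); octagon support 2.41421 vs apothem 1.2 → ∉ W
#7 (1, 0, -1, 0): internal (1.00000, 1.00000); octagon support 1.41421 vs apothem 1.2 → ∉ W
#8 (-1, -1, 0, 1): internal (0.41421, 0.00000); octagon support 0.41421 vs apothem 1.2 → ∈ W
#9 (3, -2, -2, -2): internal (3.00000, -0.82843); octagon support 3.00000 vs apothem 1.2 → ∉ W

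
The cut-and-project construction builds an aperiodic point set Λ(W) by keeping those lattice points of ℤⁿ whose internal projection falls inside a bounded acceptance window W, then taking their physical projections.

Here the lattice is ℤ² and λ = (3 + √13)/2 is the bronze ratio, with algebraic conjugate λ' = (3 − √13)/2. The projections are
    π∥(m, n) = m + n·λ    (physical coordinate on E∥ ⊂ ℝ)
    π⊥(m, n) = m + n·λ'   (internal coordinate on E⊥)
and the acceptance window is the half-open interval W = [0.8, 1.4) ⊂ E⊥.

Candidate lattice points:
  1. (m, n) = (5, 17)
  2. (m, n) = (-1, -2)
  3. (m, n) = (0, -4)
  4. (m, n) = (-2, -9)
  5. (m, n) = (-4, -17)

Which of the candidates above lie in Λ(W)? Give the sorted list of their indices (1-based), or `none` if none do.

3, 5

λ' = (3−√13)/2 ≈ -0.302776.
[1] lift (5,17): star map gives -0.147186; window check 0.8 ≤ -0.147186 < 1.4 is false → out
[2] lift (-1,-2): star map gives -0.394449; window check 0.8 ≤ -0.394449 < 1.4 is false → out
[3] lift (0,-4): star map gives 1.211103; window check 0.8 ≤ 1.211103 < 1.4 is true → IN Λ
[4] lift (-2,-9): star map gives 0.724981; window check 0.8 ≤ 0.724981 < 1.4 is false → out
[5] lift (-4,-17): star map gives 1.147186; window check 0.8 ≤ 1.147186 < 1.4 is true → IN Λ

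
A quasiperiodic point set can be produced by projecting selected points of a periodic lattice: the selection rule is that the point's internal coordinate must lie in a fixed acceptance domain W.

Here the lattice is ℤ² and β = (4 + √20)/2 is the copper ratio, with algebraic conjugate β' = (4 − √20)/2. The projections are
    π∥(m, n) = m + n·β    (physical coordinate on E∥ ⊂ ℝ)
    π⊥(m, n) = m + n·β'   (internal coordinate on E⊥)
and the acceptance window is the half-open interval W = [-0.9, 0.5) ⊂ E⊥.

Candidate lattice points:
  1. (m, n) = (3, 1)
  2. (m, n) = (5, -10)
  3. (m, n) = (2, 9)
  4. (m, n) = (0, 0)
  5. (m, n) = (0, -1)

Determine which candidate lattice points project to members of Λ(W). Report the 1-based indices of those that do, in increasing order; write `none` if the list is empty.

β' = (4−√20)/2 ≈ -0.23607.
[1] lift (3,1): star map gives 2.76393; window check -0.9 ≤ 2.76393 < 0.5 is false → out
[2] lift (5,-10): star map gives 7.36068; window check -0.9 ≤ 7.36068 < 0.5 is false → out
[3] lift (2,9): star map gives -0.12461; window check -0.9 ≤ -0.12461 < 0.5 is true → IN Λ
[4] lift (0,0): star map gives 0.00000; window check -0.9 ≤ 0.00000 < 0.5 is true → IN Λ
[5] lift (0,-1): star map gives 0.23607; window check -0.9 ≤ 0.23607 < 0.5 is true → IN Λ

3, 4, 5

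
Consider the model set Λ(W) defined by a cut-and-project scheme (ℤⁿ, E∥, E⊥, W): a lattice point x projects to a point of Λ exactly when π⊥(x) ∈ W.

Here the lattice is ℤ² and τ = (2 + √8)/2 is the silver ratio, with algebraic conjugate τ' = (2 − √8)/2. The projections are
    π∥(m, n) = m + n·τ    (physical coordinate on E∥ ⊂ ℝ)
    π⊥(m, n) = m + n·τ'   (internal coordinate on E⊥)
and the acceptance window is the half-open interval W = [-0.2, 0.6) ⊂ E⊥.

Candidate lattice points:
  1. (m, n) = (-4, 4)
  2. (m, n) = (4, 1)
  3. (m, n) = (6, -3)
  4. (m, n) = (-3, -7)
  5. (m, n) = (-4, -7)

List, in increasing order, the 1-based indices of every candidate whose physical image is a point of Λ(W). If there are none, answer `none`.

Numerically τ ≈ 2.4142 and τ' = −1/τ ≈ -0.4142.
candidate 1: (m,n)=(-4,4) → π∥ = -4+4·τ ≈ 5.6569, π⊥ = -4+4·τ' ≈ -5.6569 ∉ [-0.2, 0.6) ⇒ out
candidate 2: (m,n)=(4,1) → π∥ = 4+1·τ ≈ 6.4142, π⊥ = 4+1·τ' ≈ 3.5858 ∉ [-0.2, 0.6) ⇒ out
candidate 3: (m,n)=(6,-3) → π∥ = 6-3·τ ≈ -1.2426, π⊥ = 6-3·τ' ≈ 7.2426 ∉ [-0.2, 0.6) ⇒ out
candidate 4: (m,n)=(-3,-7) → π∥ = -3-7·τ ≈ -19.8995, π⊥ = -3-7·τ' ≈ -0.1005 ∈ [-0.2, 0.6) ⇒ IN Λ
candidate 5: (m,n)=(-4,-7) → π∥ = -4-7·τ ≈ -20.8995, π⊥ = -4-7·τ' ≈ -1.1005 ∉ [-0.2, 0.6) ⇒ out

4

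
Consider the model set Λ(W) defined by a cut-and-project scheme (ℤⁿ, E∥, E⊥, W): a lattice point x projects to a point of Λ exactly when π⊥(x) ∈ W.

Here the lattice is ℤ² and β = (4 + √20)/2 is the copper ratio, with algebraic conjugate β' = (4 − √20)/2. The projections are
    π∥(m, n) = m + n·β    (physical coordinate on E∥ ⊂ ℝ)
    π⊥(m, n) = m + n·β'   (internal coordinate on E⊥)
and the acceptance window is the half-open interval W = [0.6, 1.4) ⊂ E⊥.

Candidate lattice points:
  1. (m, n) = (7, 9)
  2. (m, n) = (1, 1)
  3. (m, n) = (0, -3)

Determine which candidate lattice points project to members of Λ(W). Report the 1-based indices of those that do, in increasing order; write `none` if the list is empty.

Numerically β ≈ 4.23607 and β' = −1/β ≈ -0.23607.
[1] lift (7,9): star map gives 4.87539; window check 0.6 ≤ 4.87539 < 1.4 is false → out
[2] lift (1,1): star map gives 0.76393; window check 0.6 ≤ 0.76393 < 1.4 is true → IN Λ
[3] lift (0,-3): star map gives 0.70820; window check 0.6 ≤ 0.70820 < 1.4 is true → IN Λ

2, 3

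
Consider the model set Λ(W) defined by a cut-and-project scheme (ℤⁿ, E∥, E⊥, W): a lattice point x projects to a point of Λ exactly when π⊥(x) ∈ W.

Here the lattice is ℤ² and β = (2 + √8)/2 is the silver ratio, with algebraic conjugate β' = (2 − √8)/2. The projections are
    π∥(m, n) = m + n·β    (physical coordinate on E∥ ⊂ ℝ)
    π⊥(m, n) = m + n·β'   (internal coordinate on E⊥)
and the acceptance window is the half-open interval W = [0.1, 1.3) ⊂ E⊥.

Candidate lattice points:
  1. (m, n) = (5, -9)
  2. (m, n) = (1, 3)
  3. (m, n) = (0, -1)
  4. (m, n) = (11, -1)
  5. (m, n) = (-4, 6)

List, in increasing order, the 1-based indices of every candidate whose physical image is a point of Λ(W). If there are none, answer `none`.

3

Compute β' = (2−√8)/2 = -0.41421, so π⊥(m,n) = m -0.41421·n.
candidate 1: (m,n)=(5,-9) → π∥ = 5-9·β ≈ -16.72792, π⊥ = 5-9·β' ≈ 8.72792 ∉ [0.1, 1.3) ⇒ out
candidate 2: (m,n)=(1,3) → π∥ = 1+3·β ≈ 8.24264, π⊥ = 1+3·β' ≈ -0.24264 ∉ [0.1, 1.3) ⇒ out
candidate 3: (m,n)=(0,-1) → π∥ = 0-1·β ≈ -2.41421, π⊥ = 0-1·β' ≈ 0.41421 ∈ [0.1, 1.3) ⇒ IN Λ
candidate 4: (m,n)=(11,-1) → π∥ = 11-1·β ≈ 8.58579, π⊥ = 11-1·β' ≈ 11.41421 ∉ [0.1, 1.3) ⇒ out
candidate 5: (m,n)=(-4,6) → π∥ = -4+6·β ≈ 10.48528, π⊥ = -4+6·β' ≈ -6.48528 ∉ [0.1, 1.3) ⇒ out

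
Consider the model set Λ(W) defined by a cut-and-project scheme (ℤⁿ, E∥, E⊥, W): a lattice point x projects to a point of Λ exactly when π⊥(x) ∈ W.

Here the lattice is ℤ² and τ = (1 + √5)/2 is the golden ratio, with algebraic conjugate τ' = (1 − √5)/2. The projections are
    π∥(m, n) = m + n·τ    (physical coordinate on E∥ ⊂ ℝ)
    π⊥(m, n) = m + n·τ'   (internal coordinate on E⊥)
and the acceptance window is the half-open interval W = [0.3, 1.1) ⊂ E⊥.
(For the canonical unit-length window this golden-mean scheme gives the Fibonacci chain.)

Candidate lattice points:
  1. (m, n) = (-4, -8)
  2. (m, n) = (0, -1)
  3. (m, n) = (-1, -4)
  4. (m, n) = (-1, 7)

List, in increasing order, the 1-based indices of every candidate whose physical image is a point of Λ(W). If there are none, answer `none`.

1, 2

τ' = (1−√5)/2 ≈ -0.61803.
candidate 1: (m,n)=(-4,-8) → π∥ = -4-8·τ ≈ -16.94427, π⊥ = -4-8·τ' ≈ 0.94427 ∈ [0.3, 1.1) ⇒ IN Λ
candidate 2: (m,n)=(0,-1) → π∥ = 0-1·τ ≈ -1.61803, π⊥ = 0-1·τ' ≈ 0.61803 ∈ [0.3, 1.1) ⇒ IN Λ
candidate 3: (m,n)=(-1,-4) → π∥ = -1-4·τ ≈ -7.47214, π⊥ = -1-4·τ' ≈ 1.47214 ∉ [0.3, 1.1) ⇒ out
candidate 4: (m,n)=(-1,7) → π∥ = -1+7·τ ≈ 10.32624, π⊥ = -1+7·τ' ≈ -5.32624 ∉ [0.3, 1.1) ⇒ out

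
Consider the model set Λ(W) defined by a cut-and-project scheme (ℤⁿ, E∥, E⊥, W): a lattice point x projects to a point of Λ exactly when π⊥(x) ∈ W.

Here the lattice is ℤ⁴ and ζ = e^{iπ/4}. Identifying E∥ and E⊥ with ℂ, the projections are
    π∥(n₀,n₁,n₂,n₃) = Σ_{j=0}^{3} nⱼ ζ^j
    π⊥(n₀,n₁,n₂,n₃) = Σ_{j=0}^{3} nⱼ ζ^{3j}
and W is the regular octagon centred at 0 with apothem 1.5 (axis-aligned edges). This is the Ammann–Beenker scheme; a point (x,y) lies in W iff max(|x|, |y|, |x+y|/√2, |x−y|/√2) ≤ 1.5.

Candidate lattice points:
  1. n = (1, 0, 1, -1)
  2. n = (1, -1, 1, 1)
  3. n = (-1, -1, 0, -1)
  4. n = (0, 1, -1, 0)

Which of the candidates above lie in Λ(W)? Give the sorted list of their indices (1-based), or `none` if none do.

none

With ζ = e^{iπ/4} the internal vectors are ζ^0,ζ^3,ζ^6,ζ^9.
candidate 1: n = (1, 0, 1, -1) → π⊥ ≈ (+0.292893, -1.707107); max(|x|,|y|,|x±y|/√2) = 1.707107 > 1.5 ⇒ ∉ W
candidate 2: n = (1, -1, 1, 1) → π⊥ ≈ (+2.414214, -1.000000); max(|x|,|y|,|x±y|/√2) = 2.414214 > 1.5 ⇒ ∉ W
candidate 3: n = (-1, -1, 0, -1) → π⊥ ≈ (-1.000000, -1.414214); max(|x|,|y|,|x±y|/√2) = 1.707107 > 1.5 ⇒ ∉ W
candidate 4: n = (0, 1, -1, 0) → π⊥ ≈ (-0.707107, +1.707107); max(|x|,|y|,|x±y|/√2) = 1.707107 > 1.5 ⇒ ∉ W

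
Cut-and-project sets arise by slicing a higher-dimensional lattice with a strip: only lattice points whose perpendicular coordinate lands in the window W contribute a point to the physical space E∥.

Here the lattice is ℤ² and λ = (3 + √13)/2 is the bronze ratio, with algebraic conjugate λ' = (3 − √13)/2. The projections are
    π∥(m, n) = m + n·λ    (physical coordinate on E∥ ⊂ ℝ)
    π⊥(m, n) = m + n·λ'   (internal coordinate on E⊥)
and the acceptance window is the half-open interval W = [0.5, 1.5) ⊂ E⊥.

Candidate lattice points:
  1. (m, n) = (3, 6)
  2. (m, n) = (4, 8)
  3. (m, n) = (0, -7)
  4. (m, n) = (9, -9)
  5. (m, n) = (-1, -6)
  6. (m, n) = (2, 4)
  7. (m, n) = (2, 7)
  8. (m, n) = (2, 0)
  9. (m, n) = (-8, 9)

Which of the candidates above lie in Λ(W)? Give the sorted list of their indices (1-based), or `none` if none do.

1, 5, 6

Numerically λ ≈ 3.302776 and λ' = −1/λ ≈ -0.302776.
candidate 1: (m,n)=(3,6) → π∥ = 3+6·λ ≈ 22.816654, π⊥ = 3+6·λ' ≈ 1.183346 ∈ [0.5, 1.5) ⇒ IN Λ
candidate 2: (m,n)=(4,8) → π∥ = 4+8·λ ≈ 30.422205, π⊥ = 4+8·λ' ≈ 1.577795 ∉ [0.5, 1.5) ⇒ out
candidate 3: (m,n)=(0,-7) → π∥ = 0-7·λ ≈ -23.119429, π⊥ = 0-7·λ' ≈ 2.119429 ∉ [0.5, 1.5) ⇒ out
candidate 4: (m,n)=(9,-9) → π∥ = 9-9·λ ≈ -20.724981, π⊥ = 9-9·λ' ≈ 11.724981 ∉ [0.5, 1.5) ⇒ out
candidate 5: (m,n)=(-1,-6) → π∥ = -1-6·λ ≈ -20.816654, π⊥ = -1-6·λ' ≈ 0.816654 ∈ [0.5, 1.5) ⇒ IN Λ
candidate 6: (m,n)=(2,4) → π∥ = 2+4·λ ≈ 15.211103, π⊥ = 2+4·λ' ≈ 0.788897 ∈ [0.5, 1.5) ⇒ IN Λ
candidate 7: (m,n)=(2,7) → π∥ = 2+7·λ ≈ 25.119429, π⊥ = 2+7·λ' ≈ -0.119429 ∉ [0.5, 1.5) ⇒ out
candidate 8: (m,n)=(2,0) → π∥ = 2+0·λ ≈ 2.000000, π⊥ = 2+0·λ' ≈ 2.000000 ∉ [0.5, 1.5) ⇒ out
candidate 9: (m,n)=(-8,9) → π∥ = -8+9·λ ≈ 21.724981, π⊥ = -8+9·λ' ≈ -10.724981 ∉ [0.5, 1.5) ⇒ out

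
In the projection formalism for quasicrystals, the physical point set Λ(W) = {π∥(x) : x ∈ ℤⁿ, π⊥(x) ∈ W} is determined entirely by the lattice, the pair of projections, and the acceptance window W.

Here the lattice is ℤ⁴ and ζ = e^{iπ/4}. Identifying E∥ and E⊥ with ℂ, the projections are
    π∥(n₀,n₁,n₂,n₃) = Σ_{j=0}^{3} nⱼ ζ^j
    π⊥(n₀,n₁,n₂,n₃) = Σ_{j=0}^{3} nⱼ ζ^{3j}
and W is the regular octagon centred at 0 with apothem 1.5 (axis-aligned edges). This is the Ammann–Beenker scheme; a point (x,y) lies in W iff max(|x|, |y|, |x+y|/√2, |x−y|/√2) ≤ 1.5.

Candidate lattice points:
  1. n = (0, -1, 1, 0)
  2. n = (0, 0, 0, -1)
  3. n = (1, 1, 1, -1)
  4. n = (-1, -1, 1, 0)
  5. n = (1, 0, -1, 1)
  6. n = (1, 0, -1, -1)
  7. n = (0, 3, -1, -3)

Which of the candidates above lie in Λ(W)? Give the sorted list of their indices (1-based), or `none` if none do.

2, 3, 6

With ζ = e^{iπ/4} the internal vectors are ζ^0,ζ^3,ζ^6,ζ^9.
#1 (0, -1, 1, 0): internal (0.707107, -1.707107); octagon support 1.707107 vs apothem 1.5 → ∉ W
#2 (0, 0, 0, -1): internal (-0.707107, -0.707107); octagon support 1.000000 vs apothem 1.5 → ∈ W
#3 (1, 1, 1, -1): internal (-0.414214, -1.000000); octagon support 1.000000 vs apothem 1.5 → ∈ W
#4 (-1, -1, 1, 0): internal (-0.292893, -1.707107); octagon support 1.707107 vs apothem 1.5 → ∉ W
#5 (1, 0, -1, 1): internal (1.707107, 1.707107); octagon support 2.414214 vs apothem 1.5 → ∉ W
#6 (1, 0, -1, -1): internal (0.292893, 0.292893); octagon support 0.414214 vs apothem 1.5 → ∈ W
#7 (0, 3, -1, -3): internal (-4.242641, 1.000000); octagon support 4.242641 vs apothem 1.5 → ∉ W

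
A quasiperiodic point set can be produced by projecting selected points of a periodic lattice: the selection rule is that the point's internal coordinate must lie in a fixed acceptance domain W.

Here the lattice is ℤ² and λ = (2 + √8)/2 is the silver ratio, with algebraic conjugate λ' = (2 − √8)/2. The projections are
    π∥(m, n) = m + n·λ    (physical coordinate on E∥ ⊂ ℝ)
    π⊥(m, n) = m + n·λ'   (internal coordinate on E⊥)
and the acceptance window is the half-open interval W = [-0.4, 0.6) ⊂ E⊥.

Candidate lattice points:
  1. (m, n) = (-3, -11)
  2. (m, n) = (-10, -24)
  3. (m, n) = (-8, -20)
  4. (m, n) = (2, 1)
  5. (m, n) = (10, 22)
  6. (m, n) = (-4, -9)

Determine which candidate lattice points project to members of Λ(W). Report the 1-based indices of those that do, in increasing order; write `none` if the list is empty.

2, 3, 6

Compute λ' = (2−√8)/2 = -0.414214, so π⊥(m,n) = m -0.414214·n.
#1 (-3,-11): internal coord -3 + (-11)·λ' = +1.556349; +1.556349 ∉ [-0.4, 0.6) → out
#2 (-10,-24): internal coord -10 + (-24)·λ' = -0.058875; -0.058875 ∈ [-0.4, 0.6) → IN Λ
#3 (-8,-20): internal coord -8 + (-20)·λ' = +0.284271; +0.284271 ∈ [-0.4, 0.6) → IN Λ
#4 (2,1): internal coord 2 + (1)·λ' = +1.585786; +1.585786 ∉ [-0.4, 0.6) → out
#5 (10,22): internal coord 10 + (22)·λ' = +0.887302; +0.887302 ∉ [-0.4, 0.6) → out
#6 (-4,-9): internal coord -4 + (-9)·λ' = -0.272078; -0.272078 ∈ [-0.4, 0.6) → IN Λ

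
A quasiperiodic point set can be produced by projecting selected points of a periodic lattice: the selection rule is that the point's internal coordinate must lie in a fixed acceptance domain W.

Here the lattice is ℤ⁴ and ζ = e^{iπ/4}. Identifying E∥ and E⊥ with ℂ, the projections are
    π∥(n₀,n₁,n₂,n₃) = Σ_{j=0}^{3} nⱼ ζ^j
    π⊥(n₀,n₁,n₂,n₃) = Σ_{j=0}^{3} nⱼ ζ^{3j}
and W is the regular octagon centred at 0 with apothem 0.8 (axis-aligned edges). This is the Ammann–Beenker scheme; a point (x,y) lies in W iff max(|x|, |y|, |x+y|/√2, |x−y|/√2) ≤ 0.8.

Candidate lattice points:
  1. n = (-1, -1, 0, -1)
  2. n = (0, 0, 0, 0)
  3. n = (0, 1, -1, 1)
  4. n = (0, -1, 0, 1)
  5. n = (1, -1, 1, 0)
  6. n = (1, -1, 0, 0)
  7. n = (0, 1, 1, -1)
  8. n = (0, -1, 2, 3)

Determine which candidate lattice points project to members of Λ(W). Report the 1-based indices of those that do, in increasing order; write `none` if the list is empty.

Internal map: ζ^{3j} for j=0..3 gives (1,0), (−√2/2,√2/2), (0,−1), (√2/2,√2/2).
#1 (-1, -1, 0, -1): internal (-1.000000, -1.414214); octagon support 1.707107 vs apothem 0.8 → ∉ W
#2 (0, 0, 0, 0): internal (0.000000, 0.000000); octagon support 0.000000 vs apothem 0.8 → ∈ W
#3 (0, 1, -1, 1): internal (0.000000, 2.414214); octagon support 2.414214 vs apothem 0.8 → ∉ W
#4 (0, -1, 0, 1): internal (1.414214, 0.000000); octagon support 1.414214 vs apothem 0.8 → ∉ W
#5 (1, -1, 1, 0): internal (1.707107, -1.707107); octagon support 2.414214 vs apothem 0.8 → ∉ W
#6 (1, -1, 0, 0): internal (1.707107, -0.707107); octagon support 1.707107 vs apothem 0.8 → ∉ W
#7 (0, 1, 1, -1): internal (-1.414214, -1.000000); octagon support 1.707107 vs apothem 0.8 → ∉ W
#8 (0, -1, 2, 3): internal (2.828427, -0.585786); octagon support 2.828427 vs apothem 0.8 → ∉ W

2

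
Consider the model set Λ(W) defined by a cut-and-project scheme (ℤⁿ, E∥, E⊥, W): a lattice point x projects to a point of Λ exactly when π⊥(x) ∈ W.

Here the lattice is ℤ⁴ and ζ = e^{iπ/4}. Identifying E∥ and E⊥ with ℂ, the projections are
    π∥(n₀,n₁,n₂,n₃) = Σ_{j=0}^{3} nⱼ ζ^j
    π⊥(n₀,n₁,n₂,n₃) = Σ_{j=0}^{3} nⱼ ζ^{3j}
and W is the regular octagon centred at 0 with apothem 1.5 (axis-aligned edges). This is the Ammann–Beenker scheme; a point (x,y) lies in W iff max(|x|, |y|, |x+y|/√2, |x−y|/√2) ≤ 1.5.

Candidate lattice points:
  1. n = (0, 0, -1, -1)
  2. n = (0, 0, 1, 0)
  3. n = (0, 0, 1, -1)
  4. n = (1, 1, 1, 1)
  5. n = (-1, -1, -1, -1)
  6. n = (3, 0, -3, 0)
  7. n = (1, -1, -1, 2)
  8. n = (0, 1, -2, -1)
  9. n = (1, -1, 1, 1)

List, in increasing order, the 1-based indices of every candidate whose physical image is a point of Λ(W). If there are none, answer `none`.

Internal map: ζ^{3j} for j=0..3 gives (1,0), (−√2/2,√2/2), (0,−1), (√2/2,√2/2).
candidate 1: n = (0, 0, -1, -1) → π⊥ ≈ (-0.707107, +0.292893); max(|x|,|y|,|x±y|/√2) = 0.707107 ≤ 1.5 ⇒ ∈ W
candidate 2: n = (0, 0, 1, 0) → π⊥ ≈ (+0.000000, -1.000000); max(|x|,|y|,|x±y|/√2) = 1.000000 ≤ 1.5 ⇒ ∈ W
candidate 3: n = (0, 0, 1, -1) → π⊥ ≈ (-0.707107, -1.707107); max(|x|,|y|,|x±y|/√2) = 1.707107 > 1.5 ⇒ ∉ W
candidate 4: n = (1, 1, 1, 1) → π⊥ ≈ (+1.000000, +0.414214); max(|x|,|y|,|x±y|/√2) = 1.000000 ≤ 1.5 ⇒ ∈ W
candidate 5: n = (-1, -1, -1, -1) → π⊥ ≈ (-1.000000, -0.414214); max(|x|,|y|,|x±y|/√2) = 1.000000 ≤ 1.5 ⇒ ∈ W
candidate 6: n = (3, 0, -3, 0) → π⊥ ≈ (+3.000000, +3.000000); max(|x|,|y|,|x±y|/√2) = 4.242641 > 1.5 ⇒ ∉ W
candidate 7: n = (1, -1, -1, 2) → π⊥ ≈ (+3.121320, +1.707107); max(|x|,|y|,|x±y|/√2) = 3.414214 > 1.5 ⇒ ∉ W
candidate 8: n = (0, 1, -2, -1) → π⊥ ≈ (-1.414214, +2.000000); max(|x|,|y|,|x±y|/√2) = 2.414214 > 1.5 ⇒ ∉ W
candidate 9: n = (1, -1, 1, 1) → π⊥ ≈ (+2.414214, -1.000000); max(|x|,|y|,|x±y|/√2) = 2.414214 > 1.5 ⇒ ∉ W

1, 2, 4, 5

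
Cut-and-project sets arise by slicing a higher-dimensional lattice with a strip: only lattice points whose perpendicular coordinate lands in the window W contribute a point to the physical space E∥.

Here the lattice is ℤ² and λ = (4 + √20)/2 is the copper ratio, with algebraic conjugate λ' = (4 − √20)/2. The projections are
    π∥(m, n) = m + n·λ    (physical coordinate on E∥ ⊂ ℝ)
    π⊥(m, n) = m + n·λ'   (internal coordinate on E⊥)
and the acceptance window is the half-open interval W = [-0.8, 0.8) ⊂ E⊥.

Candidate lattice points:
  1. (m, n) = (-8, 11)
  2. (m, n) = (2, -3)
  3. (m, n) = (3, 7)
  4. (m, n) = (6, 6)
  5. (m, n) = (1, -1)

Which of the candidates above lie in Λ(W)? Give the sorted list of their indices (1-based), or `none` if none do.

λ' = (4−√20)/2 ≈ -0.23607.
[1] lift (-8,11): star map gives -10.59675; window check -0.8 ≤ -10.59675 < 0.8 is false → out
[2] lift (2,-3): star map gives 2.70820; window check -0.8 ≤ 2.70820 < 0.8 is false → out
[3] lift (3,7): star map gives 1.34752; window check -0.8 ≤ 1.34752 < 0.8 is false → out
[4] lift (6,6): star map gives 4.58359; window check -0.8 ≤ 4.58359 < 0.8 is false → out
[5] lift (1,-1): star map gives 1.23607; window check -0.8 ≤ 1.23607 < 0.8 is false → out

none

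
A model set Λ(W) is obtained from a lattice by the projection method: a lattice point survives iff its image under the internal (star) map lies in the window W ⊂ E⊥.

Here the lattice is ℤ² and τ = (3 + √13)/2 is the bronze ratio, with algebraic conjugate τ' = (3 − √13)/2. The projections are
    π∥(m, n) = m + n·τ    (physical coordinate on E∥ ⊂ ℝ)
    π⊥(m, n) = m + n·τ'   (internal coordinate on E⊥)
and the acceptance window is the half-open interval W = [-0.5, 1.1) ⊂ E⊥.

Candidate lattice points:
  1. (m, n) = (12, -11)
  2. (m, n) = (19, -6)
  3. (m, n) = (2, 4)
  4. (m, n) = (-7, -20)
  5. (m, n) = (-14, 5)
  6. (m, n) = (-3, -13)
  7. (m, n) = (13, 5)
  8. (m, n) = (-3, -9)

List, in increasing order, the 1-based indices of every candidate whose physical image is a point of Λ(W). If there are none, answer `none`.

Numerically τ ≈ 3.30278 and τ' = −1/τ ≈ -0.30278.
candidate 1: (m,n)=(12,-11) → π∥ = 12-11·τ ≈ -24.33053, π⊥ = 12-11·τ' ≈ 15.33053 ∉ [-0.5, 1.1) ⇒ out
candidate 2: (m,n)=(19,-6) → π∥ = 19-6·τ ≈ -0.81665, π⊥ = 19-6·τ' ≈ 20.81665 ∉ [-0.5, 1.1) ⇒ out
candidate 3: (m,n)=(2,4) → π∥ = 2+4·τ ≈ 15.21110, π⊥ = 2+4·τ' ≈ 0.78890 ∈ [-0.5, 1.1) ⇒ IN Λ
candidate 4: (m,n)=(-7,-20) → π∥ = -7-20·τ ≈ -73.05551, π⊥ = -7-20·τ' ≈ -0.94449 ∉ [-0.5, 1.1) ⇒ out
candidate 5: (m,n)=(-14,5) → π∥ = -14+5·τ ≈ 2.51388, π⊥ = -14+5·τ' ≈ -15.51388 ∉ [-0.5, 1.1) ⇒ out
candidate 6: (m,n)=(-3,-13) → π∥ = -3-13·τ ≈ -45.93608, π⊥ = -3-13·τ' ≈ 0.93608 ∈ [-0.5, 1.1) ⇒ IN Λ
candidate 7: (m,n)=(13,5) → π∥ = 13+5·τ ≈ 29.51388, π⊥ = 13+5·τ' ≈ 11.48612 ∉ [-0.5, 1.1) ⇒ out
candidate 8: (m,n)=(-3,-9) → π∥ = -3-9·τ ≈ -32.72498, π⊥ = -3-9·τ' ≈ -0.27502 ∈ [-0.5, 1.1) ⇒ IN Λ

3, 6, 8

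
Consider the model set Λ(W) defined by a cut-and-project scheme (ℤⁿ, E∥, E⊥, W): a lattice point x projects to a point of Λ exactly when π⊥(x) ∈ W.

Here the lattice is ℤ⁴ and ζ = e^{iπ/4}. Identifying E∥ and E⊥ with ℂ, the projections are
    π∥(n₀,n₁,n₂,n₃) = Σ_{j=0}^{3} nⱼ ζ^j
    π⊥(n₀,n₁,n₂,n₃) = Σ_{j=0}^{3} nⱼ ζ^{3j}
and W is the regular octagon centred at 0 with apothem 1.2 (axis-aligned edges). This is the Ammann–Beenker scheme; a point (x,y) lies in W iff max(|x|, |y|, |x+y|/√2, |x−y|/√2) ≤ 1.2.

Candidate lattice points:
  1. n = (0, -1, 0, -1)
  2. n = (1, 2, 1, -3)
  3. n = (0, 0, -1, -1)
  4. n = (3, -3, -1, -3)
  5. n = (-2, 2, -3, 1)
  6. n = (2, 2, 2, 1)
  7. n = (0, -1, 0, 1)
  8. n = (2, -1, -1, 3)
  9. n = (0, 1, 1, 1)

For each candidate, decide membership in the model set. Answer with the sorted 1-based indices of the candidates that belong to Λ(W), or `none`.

3, 9

π⊥(n) = n₀ + n₁ζ³ + n₂ζ⁶ + n₃ζ⁹ where ζ = e^{iπ/4}.
candidate 1: n = (0, -1, 0, -1) → π⊥ ≈ (+0.00000, -1.41421); max(|x|,|y|,|x±y|/√2) = 1.41421 > 1.2 ⇒ ∉ W
candidate 2: n = (1, 2, 1, -3) → π⊥ ≈ (-2.53553, -1.70711); max(|x|,|y|,|x±y|/√2) = 3.00000 > 1.2 ⇒ ∉ W
candidate 3: n = (0, 0, -1, -1) → π⊥ ≈ (-0.70711, +0.29289); max(|x|,|y|,|x±y|/√2) = 0.70711 ≤ 1.2 ⇒ ∈ W
candidate 4: n = (3, -3, -1, -3) → π⊥ ≈ (+3.00000, -3.24264); max(|x|,|y|,|x±y|/√2) = 4.41421 > 1.2 ⇒ ∉ W
candidate 5: n = (-2, 2, -3, 1) → π⊥ ≈ (-2.70711, +5.12132); max(|x|,|y|,|x±y|/√2) = 5.53553 > 1.2 ⇒ ∉ W
candidate 6: n = (2, 2, 2, 1) → π⊥ ≈ (+1.29289, +0.12132); max(|x|,|y|,|x±y|/√2) = 1.29289 > 1.2 ⇒ ∉ W
candidate 7: n = (0, -1, 0, 1) → π⊥ ≈ (+1.41421, +0.00000); max(|x|,|y|,|x±y|/√2) = 1.41421 > 1.2 ⇒ ∉ W
candidate 8: n = (2, -1, -1, 3) → π⊥ ≈ (+4.82843, +2.41421); max(|x|,|y|,|x±y|/√2) = 5.12132 > 1.2 ⇒ ∉ W
candidate 9: n = (0, 1, 1, 1) → π⊥ ≈ (+0.00000, +0.41421); max(|x|,|y|,|x±y|/√2) = 0.41421 ≤ 1.2 ⇒ ∈ W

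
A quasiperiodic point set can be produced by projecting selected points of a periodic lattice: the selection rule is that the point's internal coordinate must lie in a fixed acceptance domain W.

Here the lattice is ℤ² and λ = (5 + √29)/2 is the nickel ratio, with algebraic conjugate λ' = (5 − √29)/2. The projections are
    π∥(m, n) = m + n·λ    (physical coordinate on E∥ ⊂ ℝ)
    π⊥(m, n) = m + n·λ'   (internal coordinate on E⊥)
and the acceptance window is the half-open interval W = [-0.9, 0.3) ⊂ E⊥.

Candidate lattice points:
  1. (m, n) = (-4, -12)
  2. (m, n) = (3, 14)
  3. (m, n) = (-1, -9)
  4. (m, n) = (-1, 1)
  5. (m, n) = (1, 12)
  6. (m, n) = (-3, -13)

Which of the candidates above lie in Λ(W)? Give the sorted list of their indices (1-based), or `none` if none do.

Numerically λ ≈ 5.1926 and λ' = −1/λ ≈ -0.1926.
#1 (-4,-12): internal coord -4 + (-12)·λ' = -1.6890; -1.6890 ∉ [-0.9, 0.3) → out
#2 (3,14): internal coord 3 + (14)·λ' = +0.3038; +0.3038 ∉ [-0.9, 0.3) → out
#3 (-1,-9): internal coord -1 + (-9)·λ' = +0.7332; +0.7332 ∉ [-0.9, 0.3) → out
#4 (-1,1): internal coord -1 + (1)·λ' = -1.1926; -1.1926 ∉ [-0.9, 0.3) → out
#5 (1,12): internal coord 1 + (12)·λ' = -1.3110; -1.3110 ∉ [-0.9, 0.3) → out
#6 (-3,-13): internal coord -3 + (-13)·λ' = -0.4964; -0.4964 ∈ [-0.9, 0.3) → IN Λ

6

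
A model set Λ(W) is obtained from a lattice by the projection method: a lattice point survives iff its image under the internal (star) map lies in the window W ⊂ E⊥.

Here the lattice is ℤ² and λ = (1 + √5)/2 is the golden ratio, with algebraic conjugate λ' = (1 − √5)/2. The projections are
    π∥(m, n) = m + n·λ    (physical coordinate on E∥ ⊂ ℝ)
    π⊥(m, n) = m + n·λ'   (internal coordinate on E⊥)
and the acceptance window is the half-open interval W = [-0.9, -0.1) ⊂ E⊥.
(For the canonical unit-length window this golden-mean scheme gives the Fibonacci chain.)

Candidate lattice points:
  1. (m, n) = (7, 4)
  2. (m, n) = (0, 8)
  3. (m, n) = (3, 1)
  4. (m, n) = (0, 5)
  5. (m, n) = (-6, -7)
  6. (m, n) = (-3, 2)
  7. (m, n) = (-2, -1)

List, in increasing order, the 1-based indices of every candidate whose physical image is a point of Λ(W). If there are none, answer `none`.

Compute λ' = (1−√5)/2 = -0.6180, so π⊥(m,n) = m -0.6180·n.
[1] lift (7,4): star map gives 4.5279; window check -0.9 ≤ 4.5279 < -0.1 is false → out
[2] lift (0,8): star map gives -4.9443; window check -0.9 ≤ -4.9443 < -0.1 is false → out
[3] lift (3,1): star map gives 2.3820; window check -0.9 ≤ 2.3820 < -0.1 is false → out
[4] lift (0,5): star map gives -3.0902; window check -0.9 ≤ -3.0902 < -0.1 is false → out
[5] lift (-6,-7): star map gives -1.6738; window check -0.9 ≤ -1.6738 < -0.1 is false → out
[6] lift (-3,2): star map gives -4.2361; window check -0.9 ≤ -4.2361 < -0.1 is false → out
[7] lift (-2,-1): star map gives -1.3820; window check -0.9 ≤ -1.3820 < -0.1 is false → out

none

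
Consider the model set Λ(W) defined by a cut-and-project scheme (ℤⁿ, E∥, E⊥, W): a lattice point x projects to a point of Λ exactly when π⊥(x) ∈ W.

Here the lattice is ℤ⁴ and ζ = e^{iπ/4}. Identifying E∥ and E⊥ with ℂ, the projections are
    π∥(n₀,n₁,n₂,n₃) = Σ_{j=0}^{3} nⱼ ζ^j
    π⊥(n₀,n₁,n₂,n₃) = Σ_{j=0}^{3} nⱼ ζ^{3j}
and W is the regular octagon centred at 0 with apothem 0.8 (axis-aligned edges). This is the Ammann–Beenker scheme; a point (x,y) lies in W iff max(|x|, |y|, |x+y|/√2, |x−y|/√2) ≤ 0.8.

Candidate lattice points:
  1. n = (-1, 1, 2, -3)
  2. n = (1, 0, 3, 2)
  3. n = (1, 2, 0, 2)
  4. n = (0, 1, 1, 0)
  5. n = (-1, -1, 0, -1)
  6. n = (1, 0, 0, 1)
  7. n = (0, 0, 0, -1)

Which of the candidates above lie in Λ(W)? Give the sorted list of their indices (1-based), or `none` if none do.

π⊥(n) = n₀ + n₁ζ³ + n₂ζ⁶ + n₃ζ⁹ where ζ = e^{iπ/4}.
#1 (-1, 1, 2, -3): internal (-3.828427, -3.414214); octagon support 5.121320 vs apothem 0.8 → ∉ W
#2 (1, 0, 3, 2): internal (2.414214, -1.585786); octagon support 2.828427 vs apothem 0.8 → ∉ W
#3 (1, 2, 0, 2): internal (1.000000, 2.828427); octagon support 2.828427 vs apothem 0.8 → ∉ W
#4 (0, 1, 1, 0): internal (-0.707107, -0.292893); octagon support 0.707107 vs apothem 0.8 → ∈ W
#5 (-1, -1, 0, -1): internal (-1.000000, -1.414214); octagon support 1.707107 vs apothem 0.8 → ∉ W
#6 (1, 0, 0, 1): internal (1.707107, 0.707107); octagon support 1.707107 vs apothem 0.8 → ∉ W
#7 (0, 0, 0, -1): internal (-0.707107, -0.707107); octagon support 1.000000 vs apothem 0.8 → ∉ W

4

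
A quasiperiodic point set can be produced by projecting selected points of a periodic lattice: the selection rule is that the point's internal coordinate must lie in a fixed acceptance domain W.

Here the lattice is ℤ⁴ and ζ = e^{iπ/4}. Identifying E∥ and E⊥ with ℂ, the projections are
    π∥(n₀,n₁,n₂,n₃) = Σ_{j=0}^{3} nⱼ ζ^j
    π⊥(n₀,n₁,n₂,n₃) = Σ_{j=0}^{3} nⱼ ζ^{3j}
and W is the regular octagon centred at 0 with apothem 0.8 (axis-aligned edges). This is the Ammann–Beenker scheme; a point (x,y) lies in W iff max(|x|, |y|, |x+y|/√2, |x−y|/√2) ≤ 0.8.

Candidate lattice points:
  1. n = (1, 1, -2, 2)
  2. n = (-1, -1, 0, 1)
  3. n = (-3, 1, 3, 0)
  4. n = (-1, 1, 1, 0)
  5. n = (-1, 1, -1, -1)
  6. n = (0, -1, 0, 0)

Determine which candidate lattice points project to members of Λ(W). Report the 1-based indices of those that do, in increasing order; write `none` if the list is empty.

2

Internal map: ζ^{3j} for j=0..3 gives (1,0), (−√2/2,√2/2), (0,−1), (√2/2,√2/2).
#1 (1, 1, -2, 2): internal (1.70711, 4.12132); octagon support 4.12132 vs apothem 0.8 → ∉ W
#2 (-1, -1, 0, 1): internal (0.41421, 0.00000); octagon support 0.41421 vs apothem 0.8 → ∈ W
#3 (-3, 1, 3, 0): internal (-3.70711, -2.29289); octagon support 4.24264 vs apothem 0.8 → ∉ W
#4 (-1, 1, 1, 0): internal (-1.70711, -0.29289); octagon support 1.70711 vs apothem 0.8 → ∉ W
#5 (-1, 1, -1, -1): internal (-2.41421, 1.00000); octagon support 2.41421 vs apothem 0.8 → ∉ W
#6 (0, -1, 0, 0): internal (0.70711, -0.70711); octagon support 1.00000 vs apothem 0.8 → ∉ W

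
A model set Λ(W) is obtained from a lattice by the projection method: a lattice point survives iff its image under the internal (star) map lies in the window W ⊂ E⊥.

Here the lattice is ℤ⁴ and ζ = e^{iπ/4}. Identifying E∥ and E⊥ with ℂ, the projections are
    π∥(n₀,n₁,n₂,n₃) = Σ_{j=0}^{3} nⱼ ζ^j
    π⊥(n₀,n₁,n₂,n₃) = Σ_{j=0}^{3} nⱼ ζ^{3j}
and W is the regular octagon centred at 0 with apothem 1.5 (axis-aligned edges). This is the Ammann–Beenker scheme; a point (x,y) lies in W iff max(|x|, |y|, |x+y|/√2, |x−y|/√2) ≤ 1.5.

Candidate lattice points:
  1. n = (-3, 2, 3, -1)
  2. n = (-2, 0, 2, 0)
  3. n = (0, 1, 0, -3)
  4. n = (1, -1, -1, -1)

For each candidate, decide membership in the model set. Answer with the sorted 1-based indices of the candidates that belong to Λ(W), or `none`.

4

Internal map: ζ^{3j} for j=0..3 gives (1,0), (−√2/2,√2/2), (0,−1), (√2/2,√2/2).
#1 (-3, 2, 3, -1): internal (-5.1213, -2.2929); octagon support 5.2426 vs apothem 1.5 → ∉ W
#2 (-2, 0, 2, 0): internal (-2.0000, -2.0000); octagon support 2.8284 vs apothem 1.5 → ∉ W
#3 (0, 1, 0, -3): internal (-2.8284, -1.4142); octagon support 3.0000 vs apothem 1.5 → ∉ W
#4 (1, -1, -1, -1): internal (1.0000, -0.4142); octagon support 1.0000 vs apothem 1.5 → ∈ W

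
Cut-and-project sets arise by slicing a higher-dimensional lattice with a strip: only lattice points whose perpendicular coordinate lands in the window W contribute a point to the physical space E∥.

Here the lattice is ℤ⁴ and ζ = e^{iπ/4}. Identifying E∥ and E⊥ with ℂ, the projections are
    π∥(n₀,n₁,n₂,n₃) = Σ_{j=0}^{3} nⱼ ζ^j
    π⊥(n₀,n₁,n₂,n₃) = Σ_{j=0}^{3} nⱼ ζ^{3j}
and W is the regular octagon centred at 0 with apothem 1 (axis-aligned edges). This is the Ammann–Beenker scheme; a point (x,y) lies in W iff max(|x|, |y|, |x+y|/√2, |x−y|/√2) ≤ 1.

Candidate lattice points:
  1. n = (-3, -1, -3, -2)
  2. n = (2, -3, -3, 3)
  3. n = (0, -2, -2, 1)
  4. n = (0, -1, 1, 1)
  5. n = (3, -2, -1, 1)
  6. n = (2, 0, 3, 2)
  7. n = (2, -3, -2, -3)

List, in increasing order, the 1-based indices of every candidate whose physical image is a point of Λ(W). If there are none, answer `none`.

none

π⊥(n) = n₀ + n₁ζ³ + n₂ζ⁶ + n₃ζ⁹ where ζ = e^{iπ/4}.
#1 (-3, -1, -3, -2): internal (-3.7071, 0.8787); octagon support 3.7071 vs apothem 1 → ∉ W
#2 (2, -3, -3, 3): internal (6.2426, 3.0000); octagon support 6.5355 vs apothem 1 → ∉ W
#3 (0, -2, -2, 1): internal (2.1213, 1.2929); octagon support 2.4142 vs apothem 1 → ∉ W
#4 (0, -1, 1, 1): internal (1.4142, -1.0000); octagon support 1.7071 vs apothem 1 → ∉ W
#5 (3, -2, -1, 1): internal (5.1213, 0.2929); octagon support 5.1213 vs apothem 1 → ∉ W
#6 (2, 0, 3, 2): internal (3.4142, -1.5858); octagon support 3.5355 vs apothem 1 → ∉ W
#7 (2, -3, -2, -3): internal (2.0000, -2.2426); octagon support 3.0000 vs apothem 1 → ∉ W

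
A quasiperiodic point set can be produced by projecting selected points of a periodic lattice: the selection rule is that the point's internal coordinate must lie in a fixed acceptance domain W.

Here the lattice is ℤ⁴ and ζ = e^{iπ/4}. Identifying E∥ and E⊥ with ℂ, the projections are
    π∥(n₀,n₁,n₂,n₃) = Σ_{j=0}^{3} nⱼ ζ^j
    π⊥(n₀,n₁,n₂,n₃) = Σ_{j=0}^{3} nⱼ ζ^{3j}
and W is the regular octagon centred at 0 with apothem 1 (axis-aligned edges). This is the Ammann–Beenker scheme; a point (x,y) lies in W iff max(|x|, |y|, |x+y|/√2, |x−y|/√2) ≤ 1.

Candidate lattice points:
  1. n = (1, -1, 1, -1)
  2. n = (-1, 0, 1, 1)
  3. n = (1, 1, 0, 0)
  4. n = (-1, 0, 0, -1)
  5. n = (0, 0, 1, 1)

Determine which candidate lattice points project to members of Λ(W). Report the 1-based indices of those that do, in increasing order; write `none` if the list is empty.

2, 3, 5

π⊥(n) = n₀ + n₁ζ³ + n₂ζ⁶ + n₃ζ⁹ where ζ = e^{iπ/4}.
candidate 1: n = (1, -1, 1, -1) → π⊥ ≈ (+1.0000, -2.4142); max(|x|,|y|,|x±y|/√2) = 2.4142 > 1 ⇒ ∉ W
candidate 2: n = (-1, 0, 1, 1) → π⊥ ≈ (-0.2929, -0.2929); max(|x|,|y|,|x±y|/√2) = 0.4142 ≤ 1 ⇒ ∈ W
candidate 3: n = (1, 1, 0, 0) → π⊥ ≈ (+0.2929, +0.7071); max(|x|,|y|,|x±y|/√2) = 0.7071 ≤ 1 ⇒ ∈ W
candidate 4: n = (-1, 0, 0, -1) → π⊥ ≈ (-1.7071, -0.7071); max(|x|,|y|,|x±y|/√2) = 1.7071 > 1 ⇒ ∉ W
candidate 5: n = (0, 0, 1, 1) → π⊥ ≈ (+0.7071, -0.2929); max(|x|,|y|,|x±y|/√2) = 0.7071 ≤ 1 ⇒ ∈ W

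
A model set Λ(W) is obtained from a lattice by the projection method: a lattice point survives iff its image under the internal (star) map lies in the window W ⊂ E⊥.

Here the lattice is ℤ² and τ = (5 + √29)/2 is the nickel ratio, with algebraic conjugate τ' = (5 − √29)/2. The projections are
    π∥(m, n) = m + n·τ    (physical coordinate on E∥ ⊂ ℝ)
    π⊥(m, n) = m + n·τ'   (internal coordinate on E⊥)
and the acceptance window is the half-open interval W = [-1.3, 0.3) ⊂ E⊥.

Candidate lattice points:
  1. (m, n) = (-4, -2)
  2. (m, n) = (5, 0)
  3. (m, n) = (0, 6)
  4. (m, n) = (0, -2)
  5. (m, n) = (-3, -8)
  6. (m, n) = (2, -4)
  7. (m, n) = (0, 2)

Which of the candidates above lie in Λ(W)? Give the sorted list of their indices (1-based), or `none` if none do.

Numerically τ ≈ 5.192582 and τ' = −1/τ ≈ -0.192582.
#1 (-4,-2): internal coord -4 + (-2)·τ' = -3.614835; -3.614835 ∉ [-1.3, 0.3) → out
#2 (5,0): internal coord 5 + (0)·τ' = +5.000000; +5.000000 ∉ [-1.3, 0.3) → out
#3 (0,6): internal coord 0 + (6)·τ' = -1.155494; -1.155494 ∈ [-1.3, 0.3) → IN Λ
#4 (0,-2): internal coord 0 + (-2)·τ' = +0.385165; +0.385165 ∉ [-1.3, 0.3) → out
#5 (-3,-8): internal coord -3 + (-8)·τ' = -1.459341; -1.459341 ∉ [-1.3, 0.3) → out
#6 (2,-4): internal coord 2 + (-4)·τ' = +2.770330; +2.770330 ∉ [-1.3, 0.3) → out
#7 (0,2): internal coord 0 + (2)·τ' = -0.385165; -0.385165 ∈ [-1.3, 0.3) → IN Λ

3, 7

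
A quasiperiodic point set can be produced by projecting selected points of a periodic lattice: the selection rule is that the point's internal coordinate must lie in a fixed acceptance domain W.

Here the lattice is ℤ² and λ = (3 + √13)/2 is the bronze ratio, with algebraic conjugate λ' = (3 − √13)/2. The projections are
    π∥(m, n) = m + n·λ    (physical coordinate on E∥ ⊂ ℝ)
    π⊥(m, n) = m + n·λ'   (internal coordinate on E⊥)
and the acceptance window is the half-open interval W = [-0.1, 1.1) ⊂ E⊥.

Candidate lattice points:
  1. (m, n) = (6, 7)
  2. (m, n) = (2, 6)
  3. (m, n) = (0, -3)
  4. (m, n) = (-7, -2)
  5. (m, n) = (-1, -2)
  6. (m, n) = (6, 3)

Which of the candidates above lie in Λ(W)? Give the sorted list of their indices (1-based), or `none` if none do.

Compute λ' = (3−√13)/2 = -0.30278, so π⊥(m,n) = m -0.30278·n.
[1] lift (6,7): star map gives 3.88057; window check -0.1 ≤ 3.88057 < 1.1 is false → out
[2] lift (2,6): star map gives 0.18335; window check -0.1 ≤ 0.18335 < 1.1 is true → IN Λ
[3] lift (0,-3): star map gives 0.90833; window check -0.1 ≤ 0.90833 < 1.1 is true → IN Λ
[4] lift (-7,-2): star map gives -6.39445; window check -0.1 ≤ -6.39445 < 1.1 is false → out
[5] lift (-1,-2): star map gives -0.39445; window check -0.1 ≤ -0.39445 < 1.1 is false → out
[6] lift (6,3): star map gives 5.09167; window check -0.1 ≤ 5.09167 < 1.1 is false → out

2, 3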